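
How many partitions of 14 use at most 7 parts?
By conjugation, equals partitions of 14 into parts ≤ 7. Let r_j(i) = number of partitions of i into parts ≤ j, for i = 0..14. r_1(i) = 1 for all i; r_j(i) = r_{j-1}(i) + r_j(i-j). Rows j = 2..7: ≤2: 1 1 2 2 3 3 4 4 5 5 6 6 7 7 8; ≤3: 1 1 2 3 4 5 7 8 10 12 14 16 19 21 24; ≤4: 1 1 2 3 5 6 9 11 15 18 23 27 34 39 47; ≤5: 1 1 2 3 5 7 10 13 18 23 30 37 47 57 70; ≤6: 1 1 2 3 5 7 11 14 20 26 35 44 58 71 90; ≤7: 1 1 2 3 5 7 11 15 21 28 38 49 65 82 105. r_7(14) = 105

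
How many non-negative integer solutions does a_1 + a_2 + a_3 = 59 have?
C(59+3-1, 3-1) = C(61, 2) = 1830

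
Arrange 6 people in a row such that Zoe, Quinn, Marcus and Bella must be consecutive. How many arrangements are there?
Treat the 4 as one block: (6-4+1)! × 4! = 6 × 24 = 144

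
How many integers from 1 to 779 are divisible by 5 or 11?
⌊779/5⌋ + ⌊779/11⌋ - ⌊779/55⌋ = 155 + 70 - 14 = 211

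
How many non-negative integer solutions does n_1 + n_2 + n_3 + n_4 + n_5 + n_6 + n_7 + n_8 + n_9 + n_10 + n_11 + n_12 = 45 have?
C(45+12-1, 12-1) = C(56, 11) = 148902215280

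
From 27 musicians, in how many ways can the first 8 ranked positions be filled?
P(27,8) = 27!/(27-8)! = 89513424000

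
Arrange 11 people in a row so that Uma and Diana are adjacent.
Treat as block: (11-1)! × 2! = 3628800 × 2 = 7257600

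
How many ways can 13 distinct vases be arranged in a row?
13! = 6227020800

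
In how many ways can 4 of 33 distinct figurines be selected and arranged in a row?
P(33,4) = 33!/(33-4)! = 982080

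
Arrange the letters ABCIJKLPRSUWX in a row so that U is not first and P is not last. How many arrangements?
By inclusion-exclusion: 13! - 2×(13-1)! + (13-2)! = 6227020800 - 958003200 + 39916800 = 5308934400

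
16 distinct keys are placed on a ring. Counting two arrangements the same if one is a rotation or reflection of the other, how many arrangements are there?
(16-1)!/2 = 1307674368000/2 = 653837184000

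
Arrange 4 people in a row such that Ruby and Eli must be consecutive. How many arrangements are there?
Treat the 2 as one block: (4-2+1)! × 2! = 6 × 2 = 12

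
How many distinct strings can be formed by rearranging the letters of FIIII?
5! / (4! × 1!) = 5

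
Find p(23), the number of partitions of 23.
Pentagonal recurrence p(n) = p(n-1) + p(n-2) - p(n-5) - p(n-7) + p(n-12) + p(n-15) - ... gives p(0..22) = 1, 1, 2, 3, 5, 7, 11, 15, 22, 30, 42, 56, 77, 101, 135, 176, 231, 297, 385, 490, 627, 792, 1002. p(23) = p(22) + p(21) - p(18) - p(16) + p(11) + p(8) - p(1) = 1002 + 792 - 385 - 231 + 56 + 22 - 1 = 1255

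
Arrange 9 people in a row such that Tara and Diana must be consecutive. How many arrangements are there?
Treat the 2 as one block: (9-2+1)! × 2! = 40320 × 2 = 80640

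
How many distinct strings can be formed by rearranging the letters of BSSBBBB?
7! / (5! × 2!) = 21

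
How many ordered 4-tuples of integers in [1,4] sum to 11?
Coefficient of x^11 in (x + x² + ... + x^4)^4. By inclusion-exclusion on dice exceeding 4: Σ_j (-1)^j C(4,j)·C(11-1-4j, 3) = C(4,0)·C(10,3) - C(4,1)·C(6,3) = 1·120 - 4·20 = 40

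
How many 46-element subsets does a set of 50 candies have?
C(50,46) = 50!/(46!×4!) = 230300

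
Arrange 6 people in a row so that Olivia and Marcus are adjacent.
Treat as block: (6-1)! × 2! = 120 × 2 = 240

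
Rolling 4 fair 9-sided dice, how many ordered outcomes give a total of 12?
Coefficient of x^12 in (x + x² + ... + x^9)^4. By inclusion-exclusion on dice exceeding 9: Σ_j (-1)^j C(4,j)·C(12-1-9j, 3) = C(4,0)·C(11,3) = 1·165 = 165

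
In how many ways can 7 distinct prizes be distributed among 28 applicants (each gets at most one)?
P(28,7) = 28!/(28-7)! = 5967561600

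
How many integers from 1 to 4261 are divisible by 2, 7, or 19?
⌊4261/2⌋+⌊4261/7⌋+⌊4261/19⌋ - ⌊4261/14⌋-⌊4261/38⌋-⌊4261/133⌋ + ⌊4261/266⌋ = 2130+608+224 - 304-112-32 + 16 = 2530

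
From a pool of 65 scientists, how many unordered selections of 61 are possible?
C(65,61) = 65!/(61!×4!) = 677040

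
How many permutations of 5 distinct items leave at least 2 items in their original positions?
Exactly j fixed points: C(5,j)·!(5-j); sum over j ≥ 2 (derangement numbers via !m = (m-1)·(!(m-1) + !(m-2)): !0..!3 = 1, 0, 1, 2). Σ_{j=2}^{5} C(5,j)·!(5-j) = C(5,2)·!3 + C(5,3)·!2 + C(5,4)·!1 + C(5,5)·!0 = 10·2 + 10·1 + 5·0 + 1·1 = 31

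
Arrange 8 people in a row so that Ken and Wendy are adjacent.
Treat as block: (8-1)! × 2! = 5040 × 2 = 10080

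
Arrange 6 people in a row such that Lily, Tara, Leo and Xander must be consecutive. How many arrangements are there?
Treat the 4 as one block: (6-4+1)! × 4! = 6 × 24 = 144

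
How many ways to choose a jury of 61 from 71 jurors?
C(71,61) = 71!/(61!×10!) = 461738052776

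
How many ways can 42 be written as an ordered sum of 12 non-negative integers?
C(42+12-1, 12-1) = C(53, 11) = 76223753060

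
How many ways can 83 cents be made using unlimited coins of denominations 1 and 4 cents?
Coefficient of x^83 in 1/(1-x^1) · 1/(1-x^4). Use j coins of 4 for j = 0..⌊83/4⌋ = 20, the rest in 1s: 20 + 1 = 21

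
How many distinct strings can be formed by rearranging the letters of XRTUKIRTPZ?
10! / (1! × 1! × 1! × 2! × 1! × 2! × 1! × 1!) = 907200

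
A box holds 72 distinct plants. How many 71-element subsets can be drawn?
C(72,71) = 72!/(71!×1!) = 72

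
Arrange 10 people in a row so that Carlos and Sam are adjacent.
Treat as block: (10-1)! × 2! = 362880 × 2 = 725760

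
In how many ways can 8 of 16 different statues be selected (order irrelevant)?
C(16,8) = 16!/(8!×8!) = 12870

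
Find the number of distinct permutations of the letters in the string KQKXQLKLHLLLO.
13! / (1! × 3! × 5! × 1! × 1! × 2!) = 4324320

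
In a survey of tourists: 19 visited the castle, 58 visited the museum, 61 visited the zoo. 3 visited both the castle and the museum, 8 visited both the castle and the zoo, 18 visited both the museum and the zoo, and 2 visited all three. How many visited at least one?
|A∪B∪C| = 19+58+61-3-8-18+2 = 111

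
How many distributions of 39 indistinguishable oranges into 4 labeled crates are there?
C(39+4-1, 4-1) = C(42, 3) = 11480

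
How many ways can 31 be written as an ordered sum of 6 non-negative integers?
C(31+6-1, 6-1) = C(36, 5) = 376992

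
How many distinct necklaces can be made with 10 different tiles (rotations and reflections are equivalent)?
(10-1)!/2 = 362880/2 = 181440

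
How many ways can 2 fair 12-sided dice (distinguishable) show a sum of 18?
Coefficient of x^18 in (x + x² + ... + x^12)^2. By inclusion-exclusion on dice exceeding 12: Σ_j (-1)^j C(2,j)·C(18-1-12j, 1) = C(2,0)·C(17,1) - C(2,1)·C(5,1) = 1·17 - 2·5 = 7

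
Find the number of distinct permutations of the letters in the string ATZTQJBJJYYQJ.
13! / (2! × 1! × 1! × 1! × 2! × 2! × 4!) = 32432400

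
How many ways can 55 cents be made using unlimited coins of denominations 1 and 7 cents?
Coefficient of x^55 in 1/(1-x^1) · 1/(1-x^7). Use j coins of 7 for j = 0..⌊55/7⌋ = 7, the rest in 1s: 7 + 1 = 8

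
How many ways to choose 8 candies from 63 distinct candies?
C(63,8) = 63!/(8!×55!) = 3872894697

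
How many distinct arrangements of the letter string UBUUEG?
6! / (1! × 1! × 1! × 3!) = 120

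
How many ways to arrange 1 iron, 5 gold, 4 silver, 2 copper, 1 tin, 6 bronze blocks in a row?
19! / (1! × 5! × 4! × 2! × 1! × 6!) = 29331862560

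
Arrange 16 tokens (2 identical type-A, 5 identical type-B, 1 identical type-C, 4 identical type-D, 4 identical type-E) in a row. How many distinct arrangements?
16! / (2! × 5! × 1! × 4! × 4!) = 151351200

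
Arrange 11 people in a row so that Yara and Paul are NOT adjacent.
Total - adjacent = 11! - (11-1)!×2 = 39916800 - 7257600 = 32659200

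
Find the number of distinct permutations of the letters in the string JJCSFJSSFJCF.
12! / (2! × 3! × 3! × 4!) = 277200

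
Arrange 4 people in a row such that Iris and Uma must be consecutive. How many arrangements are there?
Treat the 2 as one block: (4-2+1)! × 2! = 6 × 2 = 12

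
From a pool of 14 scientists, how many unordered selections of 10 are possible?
C(14,10) = 14!/(10!×4!) = 1001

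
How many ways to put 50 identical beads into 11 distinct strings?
C(50+11-1, 11-1) = C(60, 10) = 75394027566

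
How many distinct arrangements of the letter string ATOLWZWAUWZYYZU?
15! / (3! × 1! × 2! × 3! × 2! × 1! × 2! × 1!) = 4540536000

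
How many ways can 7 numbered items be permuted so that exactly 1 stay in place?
Choose the 1 fixed point C(7,1) = 7, derange the rest: !6 = Σ_{j=0}^{6} (-1)^j·6!/j! = 720 - 720 + 360 - 120 + 30 - 6 + 1 = 265. Product = 7 × 265 = 1855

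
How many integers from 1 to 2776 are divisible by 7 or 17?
⌊2776/7⌋ + ⌊2776/17⌋ - ⌊2776/119⌋ = 396 + 163 - 23 = 536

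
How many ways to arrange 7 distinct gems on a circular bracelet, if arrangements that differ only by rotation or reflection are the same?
(7-1)!/2 = 720/2 = 360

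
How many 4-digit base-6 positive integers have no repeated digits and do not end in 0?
Last digit: 5 nonzero choices. First digit: 4 (nonzero, ≠last). Middle 2: P(4,2) = 12. Total = 240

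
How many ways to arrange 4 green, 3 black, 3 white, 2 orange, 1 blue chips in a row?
13! / (4! × 3! × 3! × 2! × 1!) = 3603600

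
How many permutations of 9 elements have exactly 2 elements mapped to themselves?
Choose the 2 fixed points C(9,2) = 36, derange the rest: !7 = Σ_{j=0}^{7} (-1)^j·7!/j! = 5040 - 5040 + 2520 - 840 + 210 - 42 + 7 - 1 = 1854. Product = 36 × 1854 = 66744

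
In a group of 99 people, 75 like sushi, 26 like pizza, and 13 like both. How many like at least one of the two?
|A∪B| = |A| + |B| - |A∩B| = 75 + 26 - 13 = 88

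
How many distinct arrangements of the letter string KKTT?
4! / (2! × 2!) = 6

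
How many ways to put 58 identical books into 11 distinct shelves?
C(58+11-1, 11-1) = C(68, 10) = 290752384208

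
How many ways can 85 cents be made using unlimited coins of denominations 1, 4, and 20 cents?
Coefficient of x^85 in 1/(1-x^1) · 1/(1-x^4) · 1/(1-x^20). Case on j = number of 20-cent coins (j = 0..4); remainder r = 85 - 20j is made from {1,4} in ⌊r/4⌋+1 ways. r = 85, 65, 45, 25, 5 → 22 + 17 + 12 + 7 + 2 = 60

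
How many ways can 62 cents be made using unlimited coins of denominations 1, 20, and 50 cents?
Coefficient of x^62 in 1/(1-x^1) · 1/(1-x^20) · 1/(1-x^50). Case on j = number of 50-cent coins (j = 0..1); remainder r = 62 - 50j is made from {1,20} in ⌊r/20⌋+1 ways. r = 62, 12 → 4 + 1 = 5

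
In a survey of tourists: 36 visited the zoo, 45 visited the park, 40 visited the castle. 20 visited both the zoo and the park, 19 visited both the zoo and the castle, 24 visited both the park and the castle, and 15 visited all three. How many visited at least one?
|A∪B∪C| = 36+45+40-20-19-24+15 = 73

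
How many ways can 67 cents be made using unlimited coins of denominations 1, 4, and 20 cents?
Coefficient of x^67 in 1/(1-x^1) · 1/(1-x^4) · 1/(1-x^20). Case on j = number of 20-cent coins (j = 0..3); remainder r = 67 - 20j is made from {1,4} in ⌊r/4⌋+1 ways. r = 67, 47, 27, 7 → 17 + 12 + 7 + 2 = 38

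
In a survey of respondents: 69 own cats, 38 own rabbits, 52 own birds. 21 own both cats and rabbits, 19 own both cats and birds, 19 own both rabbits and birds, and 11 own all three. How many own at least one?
|A∪B∪C| = 69+38+52-21-19-19+11 = 111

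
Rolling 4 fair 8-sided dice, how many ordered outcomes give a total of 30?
Coefficient of x^30 in (x + x² + ... + x^8)^4. By inclusion-exclusion on dice exceeding 8: Σ_j (-1)^j C(4,j)·C(30-1-8j, 3) = C(4,0)·C(29,3) - C(4,1)·C(21,3) + C(4,2)·C(13,3) - C(4,3)·C(5,3) = 1·3654 - 4·1330 + 6·286 - 4·10 = 10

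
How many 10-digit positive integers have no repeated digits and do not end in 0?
Last digit: 9 nonzero choices. First digit: 8 (nonzero, ≠last). Middle 8: P(8,8) = 40320. Total = 2903040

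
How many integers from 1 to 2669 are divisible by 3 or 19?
⌊2669/3⌋ + ⌊2669/19⌋ - ⌊2669/57⌋ = 889 + 140 - 46 = 983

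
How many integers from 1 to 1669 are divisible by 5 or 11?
⌊1669/5⌋ + ⌊1669/11⌋ - ⌊1669/55⌋ = 333 + 151 - 30 = 454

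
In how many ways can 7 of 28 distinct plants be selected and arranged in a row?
P(28,7) = 28!/(28-7)! = 5967561600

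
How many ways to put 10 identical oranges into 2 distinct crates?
C(10+2-1, 2-1) = C(11, 1) = 11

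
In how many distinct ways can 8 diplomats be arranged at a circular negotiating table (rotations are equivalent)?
Circular: fix one position, arrange the rest. (8-1)! = 5040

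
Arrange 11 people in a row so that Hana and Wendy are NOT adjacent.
Total - adjacent = 11! - (11-1)!×2 = 39916800 - 7257600 = 32659200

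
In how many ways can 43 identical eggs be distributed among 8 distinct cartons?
C(43+8-1, 8-1) = C(50, 7) = 99884400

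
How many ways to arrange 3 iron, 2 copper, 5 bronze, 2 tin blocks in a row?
12! / (3! × 2! × 5! × 2!) = 166320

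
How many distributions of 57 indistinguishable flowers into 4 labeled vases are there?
C(57+4-1, 4-1) = C(60, 3) = 34220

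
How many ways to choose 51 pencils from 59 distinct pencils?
C(59,51) = 59!/(51!×8!) = 2217471399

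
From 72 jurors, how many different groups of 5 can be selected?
C(72,5) = 72!/(5!×67!) = 13991544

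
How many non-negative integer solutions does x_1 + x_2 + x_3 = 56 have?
C(56+3-1, 3-1) = C(58, 2) = 1653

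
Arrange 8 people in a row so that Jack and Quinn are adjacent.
Treat as block: (8-1)! × 2! = 5040 × 2 = 10080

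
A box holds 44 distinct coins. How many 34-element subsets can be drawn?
C(44,34) = 44!/(34!×10!) = 2481256778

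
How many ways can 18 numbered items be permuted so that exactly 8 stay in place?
Choose the 8 fixed points C(18,8) = 43758, derange the rest: !10 = Σ_{j=0}^{10} (-1)^j·10!/j! = 3628800 - 3628800 + 1814400 - 604800 + 151200 - 30240 + 5040 - 720 + 90 - 10 + 1 = 1334961. Product = 43758 × 1334961 = 58415223438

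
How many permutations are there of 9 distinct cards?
9! = 362880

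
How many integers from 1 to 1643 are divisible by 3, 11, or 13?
⌊1643/3⌋+⌊1643/11⌋+⌊1643/13⌋ - ⌊1643/33⌋-⌊1643/39⌋-⌊1643/143⌋ + ⌊1643/429⌋ = 547+149+126 - 49-42-11 + 3 = 723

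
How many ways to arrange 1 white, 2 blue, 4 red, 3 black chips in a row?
10! / (1! × 2! × 4! × 3!) = 12600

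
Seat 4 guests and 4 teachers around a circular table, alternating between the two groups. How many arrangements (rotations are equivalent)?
Fix one of the guests: (4-1)! ways for the remaining guests, × 4! ways for the teachers = 6 × 24 = 144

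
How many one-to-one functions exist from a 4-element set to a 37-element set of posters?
P(37,4) = 37!/(37-4)! = 1585080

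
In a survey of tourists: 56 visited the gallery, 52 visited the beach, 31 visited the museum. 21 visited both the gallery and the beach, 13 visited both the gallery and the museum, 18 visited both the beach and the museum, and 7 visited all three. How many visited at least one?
|A∪B∪C| = 56+52+31-21-13-18+7 = 94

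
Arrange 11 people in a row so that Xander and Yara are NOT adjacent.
Total - adjacent = 11! - (11-1)!×2 = 39916800 - 7257600 = 32659200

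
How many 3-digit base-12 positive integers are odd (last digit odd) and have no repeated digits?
Last∈{1,3,5,7,9,11}. Last=0: 0. Last nonzero: 6×10×P(10,1) = 600. Total = 600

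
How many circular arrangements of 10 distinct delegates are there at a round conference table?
Circular: fix one position, arrange the rest. (10-1)! = 362880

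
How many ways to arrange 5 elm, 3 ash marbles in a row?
8! / (5! × 3!) = 56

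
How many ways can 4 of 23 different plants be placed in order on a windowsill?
P(23,4) = 23!/(23-4)! = 212520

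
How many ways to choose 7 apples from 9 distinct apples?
C(9,7) = 9!/(7!×2!) = 36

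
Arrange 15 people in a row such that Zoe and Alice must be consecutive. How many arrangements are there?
Treat the 2 as one block: (15-2+1)! × 2! = 87178291200 × 2 = 174356582400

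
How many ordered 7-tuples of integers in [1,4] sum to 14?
Coefficient of x^14 in (x + x² + ... + x^4)^7. By inclusion-exclusion on dice exceeding 4: Σ_j (-1)^j C(7,j)·C(14-1-4j, 6) = C(7,0)·C(13,6) - C(7,1)·C(9,6) = 1·1716 - 7·84 = 1128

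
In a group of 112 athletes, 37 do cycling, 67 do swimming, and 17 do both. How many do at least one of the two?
|A∪B| = |A| + |B| - |A∩B| = 37 + 67 - 17 = 87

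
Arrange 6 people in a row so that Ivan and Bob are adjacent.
Treat as block: (6-1)! × 2! = 120 × 2 = 240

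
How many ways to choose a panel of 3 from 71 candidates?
C(71,3) = 71!/(3!×68!) = 57155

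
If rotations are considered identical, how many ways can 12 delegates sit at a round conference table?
Circular: fix one position, arrange the rest. (12-1)! = 39916800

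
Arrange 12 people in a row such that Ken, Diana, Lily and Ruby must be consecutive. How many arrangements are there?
Treat the 4 as one block: (12-4+1)! × 4! = 362880 × 24 = 8709120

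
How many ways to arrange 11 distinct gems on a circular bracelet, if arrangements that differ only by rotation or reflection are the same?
(11-1)!/2 = 3628800/2 = 1814400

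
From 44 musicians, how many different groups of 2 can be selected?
C(44,2) = 44!/(2!×42!) = 946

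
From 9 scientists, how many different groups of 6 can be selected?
C(9,6) = 9!/(6!×3!) = 84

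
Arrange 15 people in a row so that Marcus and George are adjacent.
Treat as block: (15-1)! × 2! = 87178291200 × 2 = 174356582400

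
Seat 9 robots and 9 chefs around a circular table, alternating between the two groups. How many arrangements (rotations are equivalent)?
Fix one of the robots: (9-1)! ways for the remaining robots, × 9! ways for the chefs = 40320 × 362880 = 14631321600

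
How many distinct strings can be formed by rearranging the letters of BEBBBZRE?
8! / (1! × 1! × 4! × 2!) = 840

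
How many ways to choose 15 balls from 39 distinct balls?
C(39,15) = 39!/(15!×24!) = 25140840660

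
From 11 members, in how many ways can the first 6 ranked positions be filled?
P(11,6) = 11!/(11-6)! = 332640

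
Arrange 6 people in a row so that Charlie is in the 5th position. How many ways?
Fix one position: (6-1)! = 120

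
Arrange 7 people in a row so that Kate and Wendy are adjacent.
Treat as block: (7-1)! × 2! = 720 × 2 = 1440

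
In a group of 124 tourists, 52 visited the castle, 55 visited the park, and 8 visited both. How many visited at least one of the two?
|A∪B| = |A| + |B| - |A∩B| = 52 + 55 - 8 = 99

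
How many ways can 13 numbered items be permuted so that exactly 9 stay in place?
Choose the 9 fixed points C(13,9) = 715, derange the rest: !4 = Σ_{j=0}^{4} (-1)^j·4!/j! = 24 - 24 + 12 - 4 + 1 = 9. Product = 715 × 9 = 6435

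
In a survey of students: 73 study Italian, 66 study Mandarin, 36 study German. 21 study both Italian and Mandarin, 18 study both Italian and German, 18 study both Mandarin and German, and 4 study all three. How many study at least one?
|A∪B∪C| = 73+66+36-21-18-18+4 = 122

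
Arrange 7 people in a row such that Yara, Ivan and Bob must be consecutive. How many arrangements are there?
Treat the 3 as one block: (7-3+1)! × 3! = 120 × 6 = 720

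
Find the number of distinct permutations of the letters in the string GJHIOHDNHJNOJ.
13! / (2! × 1! × 1! × 3! × 3! × 1! × 2!) = 43243200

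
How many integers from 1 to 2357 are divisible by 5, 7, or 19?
⌊2357/5⌋+⌊2357/7⌋+⌊2357/19⌋ - ⌊2357/35⌋-⌊2357/95⌋-⌊2357/133⌋ + ⌊2357/665⌋ = 471+336+124 - 67-24-17 + 3 = 826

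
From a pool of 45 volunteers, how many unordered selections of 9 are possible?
C(45,9) = 45!/(9!×36!) = 886163135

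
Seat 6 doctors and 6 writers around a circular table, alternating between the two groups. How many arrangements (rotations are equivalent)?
Fix one of the doctors: (6-1)! ways for the remaining doctors, × 6! ways for the writers = 120 × 720 = 86400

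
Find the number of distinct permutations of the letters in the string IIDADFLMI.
9! / (3! × 1! × 1! × 1! × 2! × 1!) = 30240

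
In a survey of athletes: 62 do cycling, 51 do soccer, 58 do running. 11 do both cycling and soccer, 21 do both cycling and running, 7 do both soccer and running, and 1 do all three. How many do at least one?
|A∪B∪C| = 62+51+58-11-21-7+1 = 133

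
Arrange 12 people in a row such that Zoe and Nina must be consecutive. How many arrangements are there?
Treat the 2 as one block: (12-2+1)! × 2! = 39916800 × 2 = 79833600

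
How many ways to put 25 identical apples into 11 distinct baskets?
C(25+11-1, 11-1) = C(35, 10) = 183579396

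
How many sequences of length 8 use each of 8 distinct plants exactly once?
8! = 40320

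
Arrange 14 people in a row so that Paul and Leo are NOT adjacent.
Total - adjacent = 14! - (14-1)!×2 = 87178291200 - 12454041600 = 74724249600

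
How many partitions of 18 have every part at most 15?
Let r_j(i) = number of partitions of i into parts ≤ j, for i = 0..18. r_1(i) = 1 for all i; r_j(i) = r_{j-1}(i) + r_j(i-j). Rows j = 2..15: ≤2: 1 1 2 2 3 3 4 4 5 5 6 6 7 7 8 8 9 9 10; ≤3: 1 1 2 3 4 5 7 8 10 12 14 16 19 21 24 27 30 33 37; ≤4: 1 1 2 3 5 6 9 11 15 18 23 27 34 39 47 54 64 72 84; ≤5: 1 1 2 3 5 7 10 13 18 23 30 37 47 57 70 84 101 119 141; ≤6: 1 1 2 3 5 7 11 14 20 26 35 44 58 71 90 110 136 163 199; ≤7: 1 1 2 3 5 7 11 15 21 28 38 49 65 82 105 131 164 201 248; ≤8: 1 1 2 3 5 7 11 15 22 29 40 52 70 89 116 146 186 230 288; ≤9: 1 1 2 3 5 7 11 15 22 30 41 54 73 94 123 157 201 252 318; ≤10: 1 1 2 3 5 7 11 15 22 30 42 55 75 97 128 164 212 267 340; ≤11: 1 1 2 3 5 7 11 15 22 30 42 56 76 99 131 169 219 278 355; ≤12: 1 1 2 3 5 7 11 15 22 30 42 56 77 100 133 172 224 285 366; ≤13: 1 1 2 3 5 7 11 15 22 30 42 56 77 101 134 174 227 290 373; ≤14: 1 1 2 3 5 7 11 15 22 30 42 56 77 101 135 175 229 293 378; ≤15: 1 1 2 3 5 7 11 15 22 30 42 56 77 101 135 176 230 295 381. r_15(18) = 381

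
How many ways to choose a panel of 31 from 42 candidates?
C(42,31) = 42!/(31!×11!) = 4280561376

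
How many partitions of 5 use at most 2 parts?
By conjugation, equals partitions of 5 into parts ≤ 2. Let r_j(i) = number of partitions of i into parts ≤ j, for i = 0..5. r_1(i) = 1 for all i; r_j(i) = r_{j-1}(i) + r_j(i-j). Rows j = 2..2: ≤2: 1 1 2 2 3 3. r_2(5) = 3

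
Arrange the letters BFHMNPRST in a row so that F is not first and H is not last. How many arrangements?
By inclusion-exclusion: 9! - 2×(9-1)! + (9-2)! = 362880 - 80640 + 5040 = 287280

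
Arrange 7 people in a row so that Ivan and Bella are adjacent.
Treat as block: (7-1)! × 2! = 720 × 2 = 1440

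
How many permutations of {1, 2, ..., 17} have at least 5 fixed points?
Exactly j fixed points: C(17,j)·!(17-j); sum over j ≥ 5 (derangement numbers via !m = (m-1)·(!(m-1) + !(m-2)): !0..!12 = 1, 0, 1, 2, 9, 44, 265, 1854, 14833, 133496, 1334961, 14684570, 176214841). Σ_{j=5}^{17} C(17,j)·!(17-j) = C(17,5)·!12 + C(17,6)·!11 + C(17,7)·!10 + C(17,8)·!9 + C(17,9)·!8 + C(17,10)·!7 + C(17,11)·!6 + C(17,12)·!5 + C(17,13)·!4 + C(17,14)·!3 + C(17,15)·!2 + C(17,16)·!1 + C(17,17)·!0 = 6188·176214841 + 12376·14684570 + 19448·1334961 + 24310·133496 + 24310·14833 + 19448·1854 + 12376·265 + 6188·44 + 2380·9 + 680·2 + 136·1 + 17·0 + 1·1 = 1301761505367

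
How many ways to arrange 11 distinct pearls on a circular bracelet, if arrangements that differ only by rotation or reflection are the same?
(11-1)!/2 = 3628800/2 = 1814400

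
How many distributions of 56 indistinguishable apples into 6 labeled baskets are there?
C(56+6-1, 6-1) = C(61, 5) = 5949147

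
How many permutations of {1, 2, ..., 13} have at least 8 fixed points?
Exactly j fixed points: C(13,j)·!(13-j); sum over j ≥ 8 (derangement numbers via !m = (m-1)·(!(m-1) + !(m-2)): !0..!5 = 1, 0, 1, 2, 9, 44). Σ_{j=8}^{13} C(13,j)·!(13-j) = C(13,8)·!5 + C(13,9)·!4 + C(13,10)·!3 + C(13,11)·!2 + C(13,12)·!1 + C(13,13)·!0 = 1287·44 + 715·9 + 286·2 + 78·1 + 13·0 + 1·1 = 63714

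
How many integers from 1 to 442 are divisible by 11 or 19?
⌊442/11⌋ + ⌊442/19⌋ - ⌊442/209⌋ = 40 + 23 - 2 = 61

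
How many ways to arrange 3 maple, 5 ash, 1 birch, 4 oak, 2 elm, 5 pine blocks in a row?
20! / (3! × 5! × 1! × 4! × 2! × 5!) = 586637251200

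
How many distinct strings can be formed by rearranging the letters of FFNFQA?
6! / (1! × 3! × 1! × 1!) = 120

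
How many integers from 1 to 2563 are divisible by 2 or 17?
⌊2563/2⌋ + ⌊2563/17⌋ - ⌊2563/34⌋ = 1281 + 150 - 75 = 1356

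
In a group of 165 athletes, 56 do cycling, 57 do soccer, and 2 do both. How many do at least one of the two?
|A∪B| = |A| + |B| - |A∩B| = 56 + 57 - 2 = 111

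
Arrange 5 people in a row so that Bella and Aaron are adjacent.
Treat as block: (5-1)! × 2! = 24 × 2 = 48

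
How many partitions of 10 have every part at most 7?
Let r_j(i) = number of partitions of i into parts ≤ j, for i = 0..10. r_1(i) = 1 for all i; r_j(i) = r_{j-1}(i) + r_j(i-j). Rows j = 2..7: ≤2: 1 1 2 2 3 3 4 4 5 5 6; ≤3: 1 1 2 3 4 5 7 8 10 12 14; ≤4: 1 1 2 3 5 6 9 11 15 18 23; ≤5: 1 1 2 3 5 7 10 13 18 23 30; ≤6: 1 1 2 3 5 7 11 14 20 26 35; ≤7: 1 1 2 3 5 7 11 15 21 28 38. r_7(10) = 38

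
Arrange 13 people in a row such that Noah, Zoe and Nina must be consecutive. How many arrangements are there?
Treat the 3 as one block: (13-3+1)! × 3! = 39916800 × 6 = 239500800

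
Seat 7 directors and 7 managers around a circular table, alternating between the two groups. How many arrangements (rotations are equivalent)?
Fix one of the directors: (7-1)! ways for the remaining directors, × 7! ways for the managers = 720 × 5040 = 3628800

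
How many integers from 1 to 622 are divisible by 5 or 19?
⌊622/5⌋ + ⌊622/19⌋ - ⌊622/95⌋ = 124 + 32 - 6 = 150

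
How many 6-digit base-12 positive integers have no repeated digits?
First digit: 11 choices (nonzero). Then descending: 11 × 11 × 10 × 9 × 8 × 7 = 609840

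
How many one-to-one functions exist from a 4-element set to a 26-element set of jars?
P(26,4) = 26!/(26-4)! = 358800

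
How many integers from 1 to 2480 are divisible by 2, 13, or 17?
⌊2480/2⌋+⌊2480/13⌋+⌊2480/17⌋ - ⌊2480/26⌋-⌊2480/34⌋-⌊2480/221⌋ + ⌊2480/442⌋ = 1240+190+145 - 95-72-11 + 5 = 1402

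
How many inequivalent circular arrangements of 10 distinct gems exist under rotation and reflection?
(10-1)!/2 = 362880/2 = 181440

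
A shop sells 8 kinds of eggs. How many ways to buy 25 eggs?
C(25+8-1, 8-1) = C(32, 7) = 3365856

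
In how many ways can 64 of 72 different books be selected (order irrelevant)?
C(72,64) = 72!/(64!×8!) = 11969016345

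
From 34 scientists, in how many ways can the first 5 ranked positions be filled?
P(34,5) = 34!/(34-5)! = 33390720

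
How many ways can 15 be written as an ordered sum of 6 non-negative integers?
C(15+6-1, 6-1) = C(20, 5) = 15504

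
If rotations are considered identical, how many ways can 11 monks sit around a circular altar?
Circular: fix one position, arrange the rest. (11-1)! = 3628800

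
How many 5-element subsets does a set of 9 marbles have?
C(9,5) = 9!/(5!×4!) = 126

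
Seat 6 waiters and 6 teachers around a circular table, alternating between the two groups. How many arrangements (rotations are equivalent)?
Fix one of the waiters: (6-1)! ways for the remaining waiters, × 6! ways for the teachers = 120 × 720 = 86400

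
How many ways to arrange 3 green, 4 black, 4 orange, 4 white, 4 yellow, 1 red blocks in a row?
20! / (3! × 4! × 4! × 4! × 4! × 1!) = 1222160940000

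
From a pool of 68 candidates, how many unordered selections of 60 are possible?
C(68,60) = 68!/(60!×8!) = 7392009768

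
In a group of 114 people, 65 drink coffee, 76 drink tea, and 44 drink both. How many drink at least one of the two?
|A∪B| = |A| + |B| - |A∩B| = 65 + 76 - 44 = 97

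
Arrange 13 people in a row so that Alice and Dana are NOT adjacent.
Total - adjacent = 13! - (13-1)!×2 = 6227020800 - 958003200 = 5269017600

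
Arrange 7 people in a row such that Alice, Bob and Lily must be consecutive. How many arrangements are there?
Treat the 3 as one block: (7-3+1)! × 3! = 120 × 6 = 720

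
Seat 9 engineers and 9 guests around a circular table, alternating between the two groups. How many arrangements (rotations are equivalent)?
Fix one of the engineers: (9-1)! ways for the remaining engineers, × 9! ways for the guests = 40320 × 362880 = 14631321600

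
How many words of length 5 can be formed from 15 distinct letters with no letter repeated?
P(15,5) = 15!/(15-5)! = 360360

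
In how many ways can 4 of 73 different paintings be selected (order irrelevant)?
C(73,4) = 73!/(4!×69!) = 1088430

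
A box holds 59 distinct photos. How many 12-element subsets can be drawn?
C(59,12) = 59!/(12!×47!) = 1119487075980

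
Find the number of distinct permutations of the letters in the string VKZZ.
4! / (1! × 1! × 2!) = 12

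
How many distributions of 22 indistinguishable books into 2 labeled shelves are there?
C(22+2-1, 2-1) = C(23, 1) = 23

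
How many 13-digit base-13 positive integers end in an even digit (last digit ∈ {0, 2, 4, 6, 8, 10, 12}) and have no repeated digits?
Last∈{0,2,4,6,8,10,12}. Last=0: 479001600. Last nonzero: 6×11×P(11,11) = 2634508800. Total = 3113510400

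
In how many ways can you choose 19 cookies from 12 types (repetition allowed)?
C(19+12-1, 12-1) = C(30, 11) = 54627300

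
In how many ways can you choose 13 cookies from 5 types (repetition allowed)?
C(13+5-1, 5-1) = C(17, 4) = 2380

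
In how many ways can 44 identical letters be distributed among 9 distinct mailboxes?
C(44+9-1, 9-1) = C(52, 8) = 752538150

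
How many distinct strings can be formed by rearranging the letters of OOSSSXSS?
8! / (5! × 2! × 1!) = 168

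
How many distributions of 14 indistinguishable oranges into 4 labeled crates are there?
C(14+4-1, 4-1) = C(17, 3) = 680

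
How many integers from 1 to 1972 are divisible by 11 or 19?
⌊1972/11⌋ + ⌊1972/19⌋ - ⌊1972/209⌋ = 179 + 103 - 9 = 273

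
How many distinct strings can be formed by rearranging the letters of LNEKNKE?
7! / (1! × 2! × 2! × 2!) = 630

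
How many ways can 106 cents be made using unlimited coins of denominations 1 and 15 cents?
Coefficient of x^106 in 1/(1-x^1) · 1/(1-x^15). Use j coins of 15 for j = 0..⌊106/15⌋ = 7, the rest in 1s: 7 + 1 = 8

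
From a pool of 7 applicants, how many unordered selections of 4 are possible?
C(7,4) = 7!/(4!×3!) = 35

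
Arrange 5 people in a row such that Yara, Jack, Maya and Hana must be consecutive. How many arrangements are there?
Treat the 4 as one block: (5-4+1)! × 4! = 2 × 24 = 48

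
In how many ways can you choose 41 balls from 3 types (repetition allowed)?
C(41+3-1, 3-1) = C(43, 2) = 903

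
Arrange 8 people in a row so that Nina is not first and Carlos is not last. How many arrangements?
By inclusion-exclusion: 8! - 2×(8-1)! + (8-2)! = 40320 - 10080 + 720 = 30960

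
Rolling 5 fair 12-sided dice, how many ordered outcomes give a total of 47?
Coefficient of x^47 in (x + x² + ... + x^12)^5. By inclusion-exclusion on dice exceeding 12: Σ_j (-1)^j C(5,j)·C(47-1-12j, 4) = C(5,0)·C(46,4) - C(5,1)·C(34,4) + C(5,2)·C(22,4) - C(5,3)·C(10,4) = 1·163185 - 5·46376 + 10·7315 - 10·210 = 2355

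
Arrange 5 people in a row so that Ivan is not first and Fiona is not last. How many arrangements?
By inclusion-exclusion: 5! - 2×(5-1)! + (5-2)! = 120 - 48 + 6 = 78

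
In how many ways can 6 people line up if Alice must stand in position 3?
Fix one position: (6-1)! = 120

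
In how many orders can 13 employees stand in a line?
13! = 6227020800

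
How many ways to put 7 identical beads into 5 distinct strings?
C(7+5-1, 5-1) = C(11, 4) = 330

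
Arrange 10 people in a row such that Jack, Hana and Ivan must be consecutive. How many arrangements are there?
Treat the 3 as one block: (10-3+1)! × 3! = 40320 × 6 = 241920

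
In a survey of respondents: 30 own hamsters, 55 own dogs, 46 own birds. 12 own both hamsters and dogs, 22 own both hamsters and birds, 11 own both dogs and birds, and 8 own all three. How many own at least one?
|A∪B∪C| = 30+55+46-12-22-11+8 = 94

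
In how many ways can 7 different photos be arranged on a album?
7! = 5040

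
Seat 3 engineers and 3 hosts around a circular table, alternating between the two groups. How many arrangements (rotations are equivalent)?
Fix one of the engineers: (3-1)! ways for the remaining engineers, × 3! ways for the hosts = 2 × 6 = 12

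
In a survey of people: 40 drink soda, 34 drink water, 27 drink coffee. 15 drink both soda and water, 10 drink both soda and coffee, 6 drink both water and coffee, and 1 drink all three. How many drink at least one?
|A∪B∪C| = 40+34+27-15-10-6+1 = 71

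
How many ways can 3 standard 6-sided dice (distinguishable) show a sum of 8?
Coefficient of x^8 in (x + x² + ... + x^6)^3. By inclusion-exclusion on dice exceeding 6: Σ_j (-1)^j C(3,j)·C(8-1-6j, 2) = C(3,0)·C(7,2) = 1·21 = 21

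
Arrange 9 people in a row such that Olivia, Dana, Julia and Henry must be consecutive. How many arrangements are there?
Treat the 4 as one block: (9-4+1)! × 4! = 720 × 24 = 17280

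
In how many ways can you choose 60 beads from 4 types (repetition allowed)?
C(60+4-1, 4-1) = C(63, 3) = 39711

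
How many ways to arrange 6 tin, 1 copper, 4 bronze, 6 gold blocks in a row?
17! / (6! × 1! × 4! × 6!) = 28588560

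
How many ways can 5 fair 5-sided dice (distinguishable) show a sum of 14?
Coefficient of x^14 in (x + x² + ... + x^5)^5. By inclusion-exclusion on dice exceeding 5: Σ_j (-1)^j C(5,j)·C(14-1-5j, 4) = C(5,0)·C(13,4) - C(5,1)·C(8,4) = 1·715 - 5·70 = 365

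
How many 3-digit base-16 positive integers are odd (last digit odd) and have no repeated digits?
Last∈{1,3,5,7,9,11,13,15}. Last=0: 0. Last nonzero: 8×14×P(14,1) = 1568. Total = 1568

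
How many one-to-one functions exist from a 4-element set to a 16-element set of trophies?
P(16,4) = 16!/(16-4)! = 43680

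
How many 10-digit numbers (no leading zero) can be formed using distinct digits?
First digit: 9 choices (nonzero). Then descending: 9 × 9 × 8 × 7 × 6 × 5 × 4 × 3 × 2 × 1 = 3265920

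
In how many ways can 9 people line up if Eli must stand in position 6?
Fix one position: (9-1)! = 40320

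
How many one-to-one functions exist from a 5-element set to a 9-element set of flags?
P(9,5) = 9!/(9-5)! = 15120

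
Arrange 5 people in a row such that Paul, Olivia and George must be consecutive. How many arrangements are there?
Treat the 3 as one block: (5-3+1)! × 3! = 6 × 6 = 36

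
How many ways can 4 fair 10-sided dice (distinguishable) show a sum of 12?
Coefficient of x^12 in (x + x² + ... + x^10)^4. By inclusion-exclusion on dice exceeding 10: Σ_j (-1)^j C(4,j)·C(12-1-10j, 3) = C(4,0)·C(11,3) = 1·165 = 165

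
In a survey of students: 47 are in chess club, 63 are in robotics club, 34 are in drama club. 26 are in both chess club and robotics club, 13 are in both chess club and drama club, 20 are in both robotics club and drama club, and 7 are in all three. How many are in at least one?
|A∪B∪C| = 47+63+34-26-13-20+7 = 92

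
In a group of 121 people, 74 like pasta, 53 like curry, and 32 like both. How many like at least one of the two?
|A∪B| = |A| + |B| - |A∩B| = 74 + 53 - 32 = 95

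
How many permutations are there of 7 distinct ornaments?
7! = 5040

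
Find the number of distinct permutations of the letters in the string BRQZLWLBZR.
10! / (1! × 1! × 2! × 2! × 2! × 2!) = 226800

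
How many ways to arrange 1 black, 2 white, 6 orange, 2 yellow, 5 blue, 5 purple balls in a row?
21! / (1! × 2! × 6! × 2! × 5! × 5!) = 1231938227520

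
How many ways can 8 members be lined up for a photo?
8! = 40320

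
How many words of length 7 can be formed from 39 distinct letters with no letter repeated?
P(39,7) = 39!/(39-7)! = 77519922480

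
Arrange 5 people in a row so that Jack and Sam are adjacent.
Treat as block: (5-1)! × 2! = 24 × 2 = 48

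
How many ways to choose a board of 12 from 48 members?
C(48,12) = 48!/(12!×36!) = 69668534468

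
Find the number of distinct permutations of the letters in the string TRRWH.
5! / (2! × 1! × 1! × 1!) = 60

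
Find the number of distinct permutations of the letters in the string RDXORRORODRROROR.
16! / (1! × 5! × 8! × 2!) = 2162160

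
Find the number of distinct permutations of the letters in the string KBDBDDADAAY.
11! / (3! × 2! × 1! × 1! × 4!) = 138600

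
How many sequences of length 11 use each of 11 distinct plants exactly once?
11! = 39916800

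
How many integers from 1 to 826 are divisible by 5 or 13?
⌊826/5⌋ + ⌊826/13⌋ - ⌊826/65⌋ = 165 + 63 - 12 = 216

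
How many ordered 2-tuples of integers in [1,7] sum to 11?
Coefficient of x^11 in (x + x² + ... + x^7)^2. By inclusion-exclusion on dice exceeding 7: Σ_j (-1)^j C(2,j)·C(11-1-7j, 1) = C(2,0)·C(10,1) - C(2,1)·C(3,1) = 1·10 - 2·3 = 4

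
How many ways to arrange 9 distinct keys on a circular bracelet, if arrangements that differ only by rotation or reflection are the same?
(9-1)!/2 = 40320/2 = 20160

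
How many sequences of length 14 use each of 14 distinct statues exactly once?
14! = 87178291200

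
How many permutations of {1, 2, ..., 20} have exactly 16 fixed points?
Choose the 16 fixed points C(20,16) = 4845, derange the rest: !4 = Σ_{j=0}^{4} (-1)^j·4!/j! = 24 - 24 + 12 - 4 + 1 = 9. Product = 4845 × 9 = 43605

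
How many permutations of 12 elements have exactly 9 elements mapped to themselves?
Choose the 9 fixed points C(12,9) = 220, derange the rest: !3 = Σ_{j=0}^{3} (-1)^j·3!/j! = 6 - 6 + 3 - 1 = 2. Product = 220 × 2 = 440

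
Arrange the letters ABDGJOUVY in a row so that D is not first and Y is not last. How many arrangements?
By inclusion-exclusion: 9! - 2×(9-1)! + (9-2)! = 362880 - 80640 + 5040 = 287280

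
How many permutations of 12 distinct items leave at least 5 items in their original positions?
Exactly j fixed points: C(12,j)·!(12-j); sum over j ≥ 5 (derangement numbers via !m = (m-1)·(!(m-1) + !(m-2)): !0..!7 = 1, 0, 1, 2, 9, 44, 265, 1854). Σ_{j=5}^{12} C(12,j)·!(12-j) = C(12,5)·!7 + C(12,6)·!6 + C(12,7)·!5 + C(12,8)·!4 + C(12,9)·!3 + C(12,10)·!2 + C(12,11)·!1 + C(12,12)·!0 = 792·1854 + 924·265 + 792·44 + 495·9 + 220·2 + 66·1 + 12·0 + 1·1 = 1753038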